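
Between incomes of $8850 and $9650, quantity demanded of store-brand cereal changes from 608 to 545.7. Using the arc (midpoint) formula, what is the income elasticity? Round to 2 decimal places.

ΔQ = 545.7 − 608 = -62.3; midpoint Q̄ = (608 + 545.7)/2 = 576.85.
ΔI = 9650 − 8850 = 800; midpoint Ī = (8850 + 9650)/2 = 9250.
η = (ΔQ/Q̄) ÷ (ΔI/Ī) = (-62.3/576.85) ÷ (800/9250) = -1.25.

-1.25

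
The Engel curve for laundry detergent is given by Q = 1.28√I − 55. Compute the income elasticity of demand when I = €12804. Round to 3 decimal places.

At I = 12804: Q = 89.838.
dQ/dI = 1.28/(2√I) = 0.00565597 at this income.
η = (dQ/dI)·(I/Q) = 0.00565597 × (12804/89.838) = 0.806.

0.806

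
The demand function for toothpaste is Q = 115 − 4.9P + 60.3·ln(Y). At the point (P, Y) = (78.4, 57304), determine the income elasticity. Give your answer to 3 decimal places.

0.154

At P = 78.4, Y = 57304: Q = 391.494.
Holding P constant, ∂Q/∂Y = 60.3/Y = 0.00105228.
η_Y = (∂Q/∂Y)·(Y/Q) = 0.00105228 × (57304/391.494) = 0.154.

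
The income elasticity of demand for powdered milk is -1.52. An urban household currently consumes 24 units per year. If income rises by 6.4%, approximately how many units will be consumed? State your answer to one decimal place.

%ΔQ ≈ η × %ΔI = -1.52 × 6.4% = -9.728%.
New Q ≈ 24 × (1 − 0.09728) = 21.7.

21.7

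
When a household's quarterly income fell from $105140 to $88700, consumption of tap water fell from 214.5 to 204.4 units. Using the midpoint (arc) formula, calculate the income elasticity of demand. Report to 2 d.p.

0.28

ΔQ = 204.4 − 214.5 = -10.1; midpoint Q̄ = (214.5 + 204.4)/2 = 209.45.
ΔI = 88700 − 105140 = -16440; midpoint Ī = (105140 + 88700)/2 = 96920.
η = (ΔQ/Q̄) ÷ (ΔI/Ī) = (-10.1/209.45) ÷ (-16440/96920) = 0.28.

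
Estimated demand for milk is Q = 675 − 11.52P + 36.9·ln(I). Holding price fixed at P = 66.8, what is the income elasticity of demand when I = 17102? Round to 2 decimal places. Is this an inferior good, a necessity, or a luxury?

0.14 (necessity)

At P = 66.8, I = 17102: Q = 265.126.
Holding P constant, ∂Q/∂I = 36.9/I = 0.00215764.
η_I = (∂Q/∂I)·(I/Q) = 0.00215764 × (17102/265.126) = 0.14.
Since 0 < η < 1, this is a necessity.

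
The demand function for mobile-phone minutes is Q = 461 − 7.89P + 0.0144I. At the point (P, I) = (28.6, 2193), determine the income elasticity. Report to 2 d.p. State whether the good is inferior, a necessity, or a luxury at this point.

0.12 (necessity)

At P = 28.6, I = 2193: Q = 266.925.
Holding P constant, ∂Q/∂I = 0.0144.
η_I = (∂Q/∂I)·(I/Q) = 0.0144 × (2193/266.925) = 0.12.
Since 0 < η < 1, this is a necessity.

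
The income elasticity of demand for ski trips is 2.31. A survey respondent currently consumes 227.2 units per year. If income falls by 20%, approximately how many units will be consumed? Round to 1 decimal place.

%ΔQ ≈ η × %ΔI = 2.31 × (-20%) = -46.2%.
New Q ≈ 227.2 × (1 − 0.462) = 122.2.

122.2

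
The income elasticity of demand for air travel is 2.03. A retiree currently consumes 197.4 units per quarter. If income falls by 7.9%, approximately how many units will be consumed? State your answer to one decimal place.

165.7

%ΔQ ≈ η × %ΔI = 2.03 × (-7.9%) = -16.037%.
New Q ≈ 197.4 × (1 − 0.16037) = 165.7.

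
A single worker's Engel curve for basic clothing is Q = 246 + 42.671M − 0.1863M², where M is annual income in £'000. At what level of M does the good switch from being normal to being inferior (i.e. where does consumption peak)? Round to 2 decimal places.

114.52

dQ/dM = 42.671 − 0.3726M.
The good is inferior where dQ/dM < 0. Setting dQ/dM = 0 gives M = 42.671 / 0.3726 = 114.52.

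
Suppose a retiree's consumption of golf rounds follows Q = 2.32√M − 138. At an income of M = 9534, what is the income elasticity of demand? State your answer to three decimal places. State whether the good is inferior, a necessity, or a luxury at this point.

1.279 (luxury)

At M = 9534: Q = 88.530.
dQ/dM = 2.32/(2√M) = 0.0118801 at this income.
η = (dQ/dM)·(M/Q) = 0.0118801 × (9534/88.530) = 1.279.
Since η > 1, the good is a luxury.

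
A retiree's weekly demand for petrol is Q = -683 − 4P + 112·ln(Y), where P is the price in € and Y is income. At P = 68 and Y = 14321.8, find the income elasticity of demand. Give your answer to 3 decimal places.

At P = 68, Y = 14321.8: Q = 116.788.
Holding P constant, ∂Q/∂Y = 112/Y = 0.00782025.
η_Y = (∂Q/∂Y)·(Y/Q) = 0.00782025 × (14321.8/116.788) = 0.959.

0.959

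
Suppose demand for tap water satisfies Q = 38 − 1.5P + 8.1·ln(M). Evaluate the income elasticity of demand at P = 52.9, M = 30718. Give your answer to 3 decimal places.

At P = 52.9, M = 30718: Q = 42.344.
Holding P constant, ∂Q/∂M = 8.1/M = 0.000263689.
η_M = (∂Q/∂M)·(M/Q) = 0.000263689 × (30718/42.344) = 0.191.

0.191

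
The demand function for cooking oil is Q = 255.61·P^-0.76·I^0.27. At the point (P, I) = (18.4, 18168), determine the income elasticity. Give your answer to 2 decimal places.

For a multiplicative demand Q = A·P^α·I^β, the income elasticity is β everywhere.
Here β = 0.27, so η = 0.27.

0.27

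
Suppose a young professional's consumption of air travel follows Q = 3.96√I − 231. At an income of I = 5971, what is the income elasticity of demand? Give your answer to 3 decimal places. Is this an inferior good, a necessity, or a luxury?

At I = 5971: Q = 74.998.
dQ/dI = 3.96/(2√I) = 0.0256237 at this income.
η = (dQ/dI)·(I/Q) = 0.0256237 × (5971/74.998) = 2.040.
Since η > 1, the good is a luxury.

2.040 (luxury)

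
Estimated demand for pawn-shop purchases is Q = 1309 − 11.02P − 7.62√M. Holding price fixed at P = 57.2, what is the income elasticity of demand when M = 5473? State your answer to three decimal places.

-2.452

At P = 57.2, M = 5473: Q = 114.930.
Holding P constant, ∂Q/∂M = -7.62/(2√M) = -0.0515006.
η_M = (∂Q/∂M)·(M/Q) = -0.0515006 × (5473/114.930) = -2.452.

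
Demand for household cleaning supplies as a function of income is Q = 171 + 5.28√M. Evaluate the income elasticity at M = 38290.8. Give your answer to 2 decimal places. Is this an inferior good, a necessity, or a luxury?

At M = 38290.8: Q = 1204.192.
dQ/dM = 5.28/(2√M) = 0.0134914 at this income.
η = (dQ/dM)·(M/Q) = 0.0134914 × (38290.8/1204.192) = 0.43.
Since 0 < η < 1, the good is a necessity.

0.43 (necessity)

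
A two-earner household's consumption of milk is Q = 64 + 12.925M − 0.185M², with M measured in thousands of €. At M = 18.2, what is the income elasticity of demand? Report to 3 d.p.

At M = 18.2: Q = 237.9556.
dQ/dM = 12.925 − 0.37M = 6.19100.
η = (dQ/dM)·(M/Q) = 6.19100 × (18.2/237.9556) = 0.474.

0.474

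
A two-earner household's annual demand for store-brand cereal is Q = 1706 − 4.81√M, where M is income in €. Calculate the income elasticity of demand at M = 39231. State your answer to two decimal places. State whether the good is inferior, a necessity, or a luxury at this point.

At M = 39231: Q = 753.292.
dQ/dM = -4.81/(2√M) = -0.0121423 at this income.
η = (dQ/dM)·(M/Q) = -0.0121423 × (39231/753.292) = -0.63.
Since η < 0, the good is an inferior good.

-0.63 (inferior good)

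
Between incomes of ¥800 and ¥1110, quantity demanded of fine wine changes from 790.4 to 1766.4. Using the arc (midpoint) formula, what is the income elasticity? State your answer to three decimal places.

ΔQ = 1766.4 − 790.4 = 976; midpoint Q̄ = (790.4 + 1766.4)/2 = 1278.4.
ΔI = 1110 − 800 = 310; midpoint Ī = (800 + 1110)/2 = 955.
η = (ΔQ/Q̄) ÷ (ΔI/Ī) = (976/1278.4) ÷ (310/955) = 2.352.

2.352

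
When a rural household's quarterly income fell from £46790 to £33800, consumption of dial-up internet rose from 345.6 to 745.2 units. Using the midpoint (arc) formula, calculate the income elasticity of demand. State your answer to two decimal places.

ΔQ = 745.2 − 345.6 = 399.6; midpoint Q̄ = (345.6 + 745.2)/2 = 545.4.
ΔI = 33800 − 46790 = -12990; midpoint Ī = (46790 + 33800)/2 = 40295.
η = (ΔQ/Q̄) ÷ (ΔI/Ī) = (399.6/545.4) ÷ (-12990/40295) = -2.27.

-2.27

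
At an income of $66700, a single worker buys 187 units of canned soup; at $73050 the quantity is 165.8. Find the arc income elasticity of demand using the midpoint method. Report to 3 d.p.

ΔQ = 165.8 − 187 = -21.2; midpoint Q̄ = (187 + 165.8)/2 = 176.4.
ΔI = 73050 − 66700 = 6350; midpoint Ī = (66700 + 73050)/2 = 69875.
η = (ΔQ/Q̄) ÷ (ΔI/Ī) = (-21.2/176.4) ÷ (6350/69875) = -1.322.

-1.322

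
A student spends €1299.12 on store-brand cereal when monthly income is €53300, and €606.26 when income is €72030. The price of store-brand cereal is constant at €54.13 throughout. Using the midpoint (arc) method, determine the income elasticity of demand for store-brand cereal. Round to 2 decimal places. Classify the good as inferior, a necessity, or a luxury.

With a constant price, Q₁ = 1299.12/54.13 = 24.000 and Q₂ = 606.26/54.13 = 11.200 (equivalently, work directly with expenditure since P cancels).
Midpoint %ΔQ = (606.26 − 1299.12)/952.69 = -0.72727; midpoint %ΔI = (72030 − 53300)/62665 = 0.29889.
η = -0.72727 / 0.29889 = -2.43.
η < 0 ⇒ inferior good.

-2.43 (inferior good)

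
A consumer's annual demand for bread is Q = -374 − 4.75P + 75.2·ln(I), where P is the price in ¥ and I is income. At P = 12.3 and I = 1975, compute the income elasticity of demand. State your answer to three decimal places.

0.544

At P = 12.3, I = 1975: Q = 138.217.
Holding P constant, ∂Q/∂I = 75.2/I = 0.0380759.
η_I = (∂Q/∂I)·(I/Q) = 0.0380759 × (1975/138.217) = 0.544.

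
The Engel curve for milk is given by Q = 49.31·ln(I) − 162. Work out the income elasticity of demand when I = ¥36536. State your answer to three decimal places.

At I = 36536: Q = 356.053.
dQ/dI = 49.31/I = 0.00134963 at this income.
η = (dQ/dI)·(I/Q) = 0.00134963 × (36536/356.053) = 0.138.

0.138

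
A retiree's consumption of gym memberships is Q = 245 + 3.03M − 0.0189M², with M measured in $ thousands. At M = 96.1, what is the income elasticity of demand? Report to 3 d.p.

-0.160

At M = 96.1: Q = 361.6375.
dQ/dM = 3.03 − 0.0378M = -0.60258.
η = (dQ/dM)·(M/Q) = -0.60258 × (96.1/361.6375) = -0.160.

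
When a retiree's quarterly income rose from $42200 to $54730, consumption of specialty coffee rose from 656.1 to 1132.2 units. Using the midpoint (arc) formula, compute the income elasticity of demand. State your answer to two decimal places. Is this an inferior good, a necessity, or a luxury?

2.06 (luxury)

ΔQ = 1132.2 − 656.1 = 476.1; midpoint Q̄ = (656.1 + 1132.2)/2 = 894.15.
ΔI = 54730 − 42200 = 12530; midpoint Ī = (42200 + 54730)/2 = 48465.
η = (ΔQ/Q̄) ÷ (ΔI/Ī) = (476.1/894.15) ÷ (12530/48465) = 2.06.
η > 1 ⇒ luxury.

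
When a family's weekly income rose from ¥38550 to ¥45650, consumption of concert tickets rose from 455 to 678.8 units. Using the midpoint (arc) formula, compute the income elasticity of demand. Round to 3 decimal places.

ΔQ = 678.8 − 455 = 223.8; midpoint Q̄ = (455 + 678.8)/2 = 566.9.
ΔI = 45650 − 38550 = 7100; midpoint Ī = (38550 + 45650)/2 = 42100.
η = (ΔQ/Q̄) ÷ (ΔI/Ī) = (223.8/566.9) ÷ (7100/42100) = 2.341.

2.341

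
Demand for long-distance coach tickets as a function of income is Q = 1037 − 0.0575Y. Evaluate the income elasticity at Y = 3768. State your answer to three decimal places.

-0.264

At Y = 3768: Q = 820.340.
dQ/dY = −0.0575.
η = (dQ/dY)·(Y/Q) = -0.0575 × (3768/820.340) = -0.264.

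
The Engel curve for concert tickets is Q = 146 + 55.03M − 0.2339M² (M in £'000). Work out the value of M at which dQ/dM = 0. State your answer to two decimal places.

dQ/dM = 55.03 − 0.4678M.
The good is inferior where dQ/dM < 0. Setting dQ/dM = 0 gives M = 55.03 / 0.4678 = 117.64.

117.64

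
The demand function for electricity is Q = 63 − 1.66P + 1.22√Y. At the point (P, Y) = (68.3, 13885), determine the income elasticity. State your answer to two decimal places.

0.77

At P = 68.3, Y = 13885: Q = 93.380.
Holding P constant, ∂Q/∂Y = 1.22/(2√Y) = 0.00517675.
η_Y = (∂Q/∂Y)·(Y/Q) = 0.00517675 × (13885/93.380) = 0.77.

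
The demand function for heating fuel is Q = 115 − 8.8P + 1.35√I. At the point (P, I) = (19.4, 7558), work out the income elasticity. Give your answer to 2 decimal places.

At P = 19.4, I = 7558: Q = 61.645.
Holding P constant, ∂Q/∂I = 1.35/(2√I) = 0.00776426.
η_I = (∂Q/∂I)·(I/Q) = 0.00776426 × (7558/61.645) = 0.95.

0.95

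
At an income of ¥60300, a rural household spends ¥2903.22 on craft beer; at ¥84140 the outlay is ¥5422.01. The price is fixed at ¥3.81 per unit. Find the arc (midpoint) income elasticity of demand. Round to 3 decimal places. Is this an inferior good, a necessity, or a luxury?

1.833 (luxury)

With a constant price, Q₁ = 2903.22/3.81 = 762.000 and Q₂ = 5422.01/3.81 = 1423.100 (equivalently, work directly with expenditure since P cancels).
Midpoint %ΔQ = (5422.01 − 2903.22)/4162.62 = 0.60510; midpoint %ΔI = (84140 − 60300)/72220 = 0.33010.
η = 0.60510 / 0.33010 = 1.833.
η > 1 ⇒ luxury.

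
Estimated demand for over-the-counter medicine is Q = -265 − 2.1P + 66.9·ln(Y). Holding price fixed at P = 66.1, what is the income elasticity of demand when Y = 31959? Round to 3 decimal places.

At P = 66.1, Y = 31959: Q = 290.091.
Holding P constant, ∂Q/∂Y = 66.9/Y = 0.00209331.
η_Y = (∂Q/∂Y)·(Y/Q) = 0.00209331 × (31959/290.091) = 0.231.

0.231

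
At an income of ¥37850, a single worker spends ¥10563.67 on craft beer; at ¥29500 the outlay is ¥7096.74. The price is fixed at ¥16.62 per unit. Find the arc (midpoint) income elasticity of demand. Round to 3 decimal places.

With a constant price, Q₁ = 10563.67/16.62 = 635.600 and Q₂ = 7096.74/16.62 = 427.000 (equivalently, work directly with expenditure since P cancels).
Midpoint %ΔQ = (7096.74 − 10563.67)/8830.21 = -0.39262; midpoint %ΔI = (29500 − 37850)/33675 = -0.24796.
η = -0.39262 / -0.24796 = 1.583.

1.583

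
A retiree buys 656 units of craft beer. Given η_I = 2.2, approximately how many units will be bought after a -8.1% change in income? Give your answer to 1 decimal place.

%ΔQ ≈ η × %ΔI = 2.2 × (-8.1%) = -17.82%.
New Q ≈ 656 × (1 − 0.1782) = 539.1.

539.1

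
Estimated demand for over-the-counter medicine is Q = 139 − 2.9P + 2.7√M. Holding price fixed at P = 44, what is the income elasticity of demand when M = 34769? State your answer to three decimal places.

0.489

At P = 44, M = 34769: Q = 514.854.
Holding P constant, ∂Q/∂M = 2.7/(2√M) = 0.00723999.
η_M = (∂Q/∂M)·(M/Q) = 0.00723999 × (34769/514.854) = 0.489.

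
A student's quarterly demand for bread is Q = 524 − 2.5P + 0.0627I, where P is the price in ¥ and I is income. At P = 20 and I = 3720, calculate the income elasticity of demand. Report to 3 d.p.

At P = 20, I = 3720: Q = 707.244.
Holding P constant, ∂Q/∂I = 0.0627.
η_I = (∂Q/∂I)·(I/Q) = 0.0627 × (3720/707.244) = 0.330.

0.330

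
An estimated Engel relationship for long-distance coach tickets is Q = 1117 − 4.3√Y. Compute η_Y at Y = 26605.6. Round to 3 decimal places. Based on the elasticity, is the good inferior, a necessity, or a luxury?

At Y = 26605.6: Q = 415.617.
dQ/dY = -4.3/(2√Y) = -0.0131811 at this income.
η = (dQ/dY)·(Y/Q) = -0.0131811 × (26605.6/415.617) = -0.844.
Since η < 0, the good is an inferior good.

-0.844 (inferior good)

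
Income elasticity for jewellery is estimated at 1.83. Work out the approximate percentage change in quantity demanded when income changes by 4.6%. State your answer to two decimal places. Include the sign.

%ΔQ ≈ η × %ΔI = 1.83 × 4.6% = 8.42%.

8.42%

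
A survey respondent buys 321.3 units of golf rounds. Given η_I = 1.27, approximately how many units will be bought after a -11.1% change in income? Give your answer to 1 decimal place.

%ΔQ ≈ η × %ΔI = 1.27 × (-11.1%) = -14.097%.
New Q ≈ 321.3 × (1 − 0.14097) = 276.0.

276.0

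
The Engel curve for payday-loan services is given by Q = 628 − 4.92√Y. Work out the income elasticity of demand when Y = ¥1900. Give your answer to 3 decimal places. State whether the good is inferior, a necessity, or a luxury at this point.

-0.259 (inferior good)

At Y = 1900: Q = 413.542.
dQ/dY = -4.92/(2√Y) = -0.0564363 at this income.
η = (dQ/dY)·(Y/Q) = -0.0564363 × (1900/413.542) = -0.259.
Since η < 0, the good is an inferior good.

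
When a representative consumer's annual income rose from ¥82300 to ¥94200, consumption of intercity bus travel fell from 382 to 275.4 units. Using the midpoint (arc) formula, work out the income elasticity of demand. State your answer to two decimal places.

ΔQ = 275.4 − 382 = -106.6; midpoint Q̄ = (382 + 275.4)/2 = 328.7.
ΔI = 94200 − 82300 = 11900; midpoint Ī = (82300 + 94200)/2 = 88250.
η = (ΔQ/Q̄) ÷ (ΔI/Ī) = (-106.6/328.7) ÷ (11900/88250) = -2.41.

-2.41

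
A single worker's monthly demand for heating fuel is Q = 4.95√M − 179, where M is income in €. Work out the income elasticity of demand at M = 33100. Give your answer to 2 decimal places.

At M = 33100: Q = 721.574.
dQ/dM = 4.95/(2√M) = 0.0136038 at this income.
η = (dQ/dM)·(M/Q) = 0.0136038 × (33100/721.574) = 0.62.

0.62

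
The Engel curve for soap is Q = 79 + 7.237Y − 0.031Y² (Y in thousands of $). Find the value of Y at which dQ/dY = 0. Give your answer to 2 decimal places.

116.73

dQ/dY = 7.237 − 0.062Y.
The good is inferior where dQ/dY < 0. Setting dQ/dY = 0 gives Y = 7.237 / 0.062 = 116.73.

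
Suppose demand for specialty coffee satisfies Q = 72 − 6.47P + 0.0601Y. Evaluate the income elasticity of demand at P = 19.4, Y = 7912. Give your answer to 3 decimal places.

1.127

At P = 19.4, Y = 7912: Q = 421.993.
Holding P constant, ∂Q/∂Y = 0.0601.
η_Y = (∂Q/∂Y)·(Y/Q) = 0.0601 × (7912/421.993) = 1.127.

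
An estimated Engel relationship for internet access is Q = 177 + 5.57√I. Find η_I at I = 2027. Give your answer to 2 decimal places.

At I = 2027: Q = 427.774.
dQ/dI = 5.57/(2√I) = 0.0618583 at this income.
η = (dQ/dI)·(I/Q) = 0.0618583 × (2027/427.774) = 0.29.

0.29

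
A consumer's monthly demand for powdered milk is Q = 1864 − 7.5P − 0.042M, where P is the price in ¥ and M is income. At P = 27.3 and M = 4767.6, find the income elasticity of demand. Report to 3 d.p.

-0.137

At P = 27.3, M = 4767.6: Q = 1459.011.
Holding P constant, ∂Q/∂M = −0.042.
η_M = (∂Q/∂M)·(M/Q) = -0.042 × (4767.6/1459.011) = -0.137.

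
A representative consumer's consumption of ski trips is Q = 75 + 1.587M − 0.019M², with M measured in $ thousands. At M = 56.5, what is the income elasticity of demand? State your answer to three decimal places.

At M = 56.5: Q = 104.0128.
dQ/dM = 1.587 − 0.038M = -0.56000.
η = (dQ/dM)·(M/Q) = -0.56000 × (56.5/104.0128) = -0.304.

-0.304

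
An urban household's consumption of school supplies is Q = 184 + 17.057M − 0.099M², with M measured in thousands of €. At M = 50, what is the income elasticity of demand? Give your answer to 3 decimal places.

0.453

At M = 50: Q = 789.3500.
dQ/dM = 17.057 − 0.198M = 7.15700.
η = (dQ/dM)·(M/Q) = 7.15700 × (50/789.3500) = 0.453.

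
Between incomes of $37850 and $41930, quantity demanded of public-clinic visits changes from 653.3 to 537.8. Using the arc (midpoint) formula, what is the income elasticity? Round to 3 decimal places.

-1.896

ΔQ = 537.8 − 653.3 = -115.5; midpoint Q̄ = (653.3 + 537.8)/2 = 595.55.
ΔI = 41930 − 37850 = 4080; midpoint Ī = (37850 + 41930)/2 = 39890.
η = (ΔQ/Q̄) ÷ (ΔI/Ī) = (-115.5/595.55) ÷ (4080/39890) = -1.896.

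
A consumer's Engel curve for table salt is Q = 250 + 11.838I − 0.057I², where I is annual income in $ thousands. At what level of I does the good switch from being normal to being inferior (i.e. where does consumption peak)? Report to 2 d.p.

dQ/dI = 11.838 − 0.114I.
The good is inferior where dQ/dI < 0. Setting dQ/dI = 0 gives I = 11.838 / 0.114 = 103.84.

103.84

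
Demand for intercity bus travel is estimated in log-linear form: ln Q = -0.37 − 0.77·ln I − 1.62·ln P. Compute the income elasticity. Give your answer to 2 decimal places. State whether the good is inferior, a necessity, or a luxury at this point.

-0.77 (inferior good)

In a log-linear demand, the coefficient on ln I is the income elasticity.
So η = -0.77.
η < 0 ⇒ inferior good.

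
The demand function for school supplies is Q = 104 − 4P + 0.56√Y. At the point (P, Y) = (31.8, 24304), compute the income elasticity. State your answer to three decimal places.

At P = 31.8, Y = 24304: Q = 64.103.
Holding P constant, ∂Q/∂Y = 0.56/(2√Y) = 0.00179605.
η_Y = (∂Q/∂Y)·(Y/Q) = 0.00179605 × (24304/64.103) = 0.681.

0.681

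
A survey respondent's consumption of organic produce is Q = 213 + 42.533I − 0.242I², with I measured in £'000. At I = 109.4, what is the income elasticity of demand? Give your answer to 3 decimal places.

At I = 109.4: Q = 1969.7671.
dQ/dI = 42.533 − 0.484I = -10.41660.
η = (dQ/dI)·(I/Q) = -10.41660 × (109.4/1969.7671) = -0.579.

-0.579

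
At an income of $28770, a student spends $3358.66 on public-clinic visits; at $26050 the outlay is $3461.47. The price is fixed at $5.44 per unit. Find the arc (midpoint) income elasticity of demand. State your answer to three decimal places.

-0.304

With a constant price, Q₁ = 3358.66/5.44 = 617.401 and Q₂ = 3461.47/5.44 = 636.300 (equivalently, work directly with expenditure since P cancels).
Midpoint %ΔQ = (3461.47 − 3358.66)/3410.06 = 0.03015; midpoint %ΔI = (26050 − 28770)/27410 = -0.09923.
η = 0.03015 / -0.09923 = -0.304.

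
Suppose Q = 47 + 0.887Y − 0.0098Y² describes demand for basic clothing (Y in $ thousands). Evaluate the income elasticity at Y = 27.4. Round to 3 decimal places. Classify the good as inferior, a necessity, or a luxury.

At Y = 27.4: Q = 63.9464.
dQ/dY = 0.887 − 0.0196Y = 0.34996.
η = (dQ/dY)·(Y/Q) = 0.34996 × (27.4/63.9464) = 0.150.
0 < η < 1 ⇒ necessity.

0.150 (necessity)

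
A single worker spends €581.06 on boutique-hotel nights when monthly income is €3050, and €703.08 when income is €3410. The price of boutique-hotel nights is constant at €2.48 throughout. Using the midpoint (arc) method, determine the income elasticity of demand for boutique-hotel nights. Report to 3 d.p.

1.705

With a constant price, Q₁ = 581.06/2.48 = 234.298 and Q₂ = 703.08/2.48 = 283.500 (equivalently, work directly with expenditure since P cancels).
Midpoint %ΔQ = (703.08 − 581.06)/642.07 = 0.19004; midpoint %ΔI = (3410 − 3050)/3230 = 0.11146.
η = 0.19004 / 0.11146 = 1.705.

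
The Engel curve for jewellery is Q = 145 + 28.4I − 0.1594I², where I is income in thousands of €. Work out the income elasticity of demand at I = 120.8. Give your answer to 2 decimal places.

At I = 120.8: Q = 1249.6532.
dQ/dI = 28.4 − 0.3188I = -10.11104.
η = (dQ/dI)·(I/Q) = -10.11104 × (120.8/1249.6532) = -0.98.

-0.98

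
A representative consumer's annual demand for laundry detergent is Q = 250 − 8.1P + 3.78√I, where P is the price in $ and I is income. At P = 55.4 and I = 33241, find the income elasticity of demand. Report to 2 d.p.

0.70

At P = 55.4, I = 33241: Q = 490.434.
Holding P constant, ∂Q/∂I = 3.78/(2√I) = 0.0103663.
η_I = (∂Q/∂I)·(I/Q) = 0.0103663 × (33241/490.434) = 0.70.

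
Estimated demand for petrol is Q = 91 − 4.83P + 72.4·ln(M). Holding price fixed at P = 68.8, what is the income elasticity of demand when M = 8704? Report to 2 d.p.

At P = 68.8, M = 8704: Q = 415.475.
Holding P constant, ∂Q/∂M = 72.4/M = 0.00831801.
η_M = (∂Q/∂M)·(M/Q) = 0.00831801 × (8704/415.475) = 0.17.

0.17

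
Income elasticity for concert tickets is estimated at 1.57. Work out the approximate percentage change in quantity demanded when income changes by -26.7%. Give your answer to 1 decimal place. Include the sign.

-41.9%

%ΔQ ≈ η × %ΔI = 1.57 × (-26.7%) = -41.9%.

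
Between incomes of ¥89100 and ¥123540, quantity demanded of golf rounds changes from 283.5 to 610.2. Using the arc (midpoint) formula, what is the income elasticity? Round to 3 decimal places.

2.257

ΔQ = 610.2 − 283.5 = 326.7; midpoint Q̄ = (283.5 + 610.2)/2 = 446.85.
ΔI = 123540 − 89100 = 34440; midpoint Ī = (89100 + 123540)/2 = 106320.
η = (ΔQ/Q̄) ÷ (ΔI/Ī) = (326.7/446.85) ÷ (34440/106320) = 2.257.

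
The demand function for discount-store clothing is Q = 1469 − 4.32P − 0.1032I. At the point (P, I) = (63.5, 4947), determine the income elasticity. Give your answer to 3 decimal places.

At P = 63.5, I = 4947: Q = 684.150.
Holding P constant, ∂Q/∂I = −0.1032.
η_I = (∂Q/∂I)·(I/Q) = -0.1032 × (4947/684.150) = -0.746.

-0.746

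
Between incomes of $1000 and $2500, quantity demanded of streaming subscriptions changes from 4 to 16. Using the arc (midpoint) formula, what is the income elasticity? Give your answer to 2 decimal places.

1.40

ΔQ = 16 − 4 = 12; midpoint Q̄ = (4 + 16)/2 = 10.
ΔI = 2500 − 1000 = 1500; midpoint Ī = (1000 + 2500)/2 = 1750.
η = (ΔQ/Q̄) ÷ (ΔI/Ī) = (12/10) ÷ (1500/1750) = 1.40.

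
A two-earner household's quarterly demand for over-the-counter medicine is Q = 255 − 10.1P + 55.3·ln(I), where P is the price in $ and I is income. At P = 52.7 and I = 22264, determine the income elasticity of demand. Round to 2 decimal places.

At P = 52.7, I = 22264: Q = 276.323.
Holding P constant, ∂Q/∂I = 55.3/I = 0.00248383.
η_I = (∂Q/∂I)·(I/Q) = 0.00248383 × (22264/276.323) = 0.20.

0.20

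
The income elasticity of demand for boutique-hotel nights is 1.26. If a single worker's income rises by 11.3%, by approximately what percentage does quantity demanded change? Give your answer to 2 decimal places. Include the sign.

14.24%

%ΔQ ≈ η × %ΔI = 1.26 × 11.3% = 14.24%.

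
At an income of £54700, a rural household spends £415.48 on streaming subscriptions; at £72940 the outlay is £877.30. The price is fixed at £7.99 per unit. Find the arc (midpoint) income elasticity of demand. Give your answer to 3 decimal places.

2.500

With a constant price, Q₁ = 415.48/7.99 = 52.000 and Q₂ = 877.30/7.99 = 109.800 (equivalently, work directly with expenditure since P cancels).
Midpoint %ΔQ = (877.30 − 415.48)/646.39 = 0.71446; midpoint %ΔI = (72940 − 54700)/63820 = 0.28580.
η = 0.71446 / 0.28580 = 2.500.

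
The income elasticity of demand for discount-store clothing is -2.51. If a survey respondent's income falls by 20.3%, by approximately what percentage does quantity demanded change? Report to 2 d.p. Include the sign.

50.95%

%ΔQ ≈ η × %ΔI = -2.51 × (-20.3%) = 50.95%.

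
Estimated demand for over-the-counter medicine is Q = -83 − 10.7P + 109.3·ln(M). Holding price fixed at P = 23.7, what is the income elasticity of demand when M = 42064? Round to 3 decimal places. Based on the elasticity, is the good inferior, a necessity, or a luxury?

0.132 (necessity)

At P = 23.7, M = 42064: Q = 827.121.
Holding P constant, ∂Q/∂M = 109.3/M = 0.00259842.
η_M = (∂Q/∂M)·(M/Q) = 0.00259842 × (42064/827.121) = 0.132.
Since 0 < η < 1, this is a necessity.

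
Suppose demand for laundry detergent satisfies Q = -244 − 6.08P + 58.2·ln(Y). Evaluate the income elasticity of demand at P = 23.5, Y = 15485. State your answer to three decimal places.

0.333

At P = 23.5, Y = 15485: Q = 174.612.
Holding P constant, ∂Q/∂Y = 58.2/Y = 0.00375848.
η_Y = (∂Q/∂Y)·(Y/Q) = 0.00375848 × (15485/174.612) = 0.333.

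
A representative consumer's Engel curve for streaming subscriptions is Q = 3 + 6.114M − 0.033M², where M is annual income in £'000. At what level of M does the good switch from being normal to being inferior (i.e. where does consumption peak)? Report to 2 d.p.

dQ/dM = 6.114 − 0.066M.
The good is inferior where dQ/dM < 0. Setting dQ/dM = 0 gives M = 6.114 / 0.066 = 92.64.

92.64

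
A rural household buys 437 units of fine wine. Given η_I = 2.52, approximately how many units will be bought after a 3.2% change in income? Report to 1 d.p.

%ΔQ ≈ η × %ΔI = 2.52 × 3.2% = 8.064%.
New Q ≈ 437 × (1 + 0.08064) = 472.2.

472.2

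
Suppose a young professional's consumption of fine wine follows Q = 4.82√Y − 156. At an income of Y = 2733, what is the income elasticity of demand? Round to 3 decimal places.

1.313

At Y = 2733: Q = 95.980.
dQ/dY = 4.82/(2√Y) = 0.0460996 at this income.
η = (dQ/dY)·(Y/Q) = 0.0460996 × (2733/95.980) = 1.313.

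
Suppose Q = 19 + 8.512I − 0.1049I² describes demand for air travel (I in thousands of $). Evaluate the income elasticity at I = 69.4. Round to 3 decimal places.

-4.017

At I = 69.4: Q = 104.4966.
dQ/dI = 8.512 − 0.2098I = -6.04812.
η = (dQ/dI)·(I/Q) = -6.04812 × (69.4/104.4966) = -4.017.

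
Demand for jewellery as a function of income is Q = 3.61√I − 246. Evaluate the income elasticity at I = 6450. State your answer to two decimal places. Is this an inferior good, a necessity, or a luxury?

3.30 (luxury)

At I = 6450: Q = 43.926.
dQ/dI = 3.61/(2√I) = 0.0224749 at this income.
η = (dQ/dI)·(I/Q) = 0.0224749 × (6450/43.926) = 3.30.
Since η > 1, the good is a luxury.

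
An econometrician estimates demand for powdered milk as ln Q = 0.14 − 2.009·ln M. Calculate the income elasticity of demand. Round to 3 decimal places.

-2.009

In a log-linear demand, the coefficient on ln M is the income elasticity.
So η = -2.009.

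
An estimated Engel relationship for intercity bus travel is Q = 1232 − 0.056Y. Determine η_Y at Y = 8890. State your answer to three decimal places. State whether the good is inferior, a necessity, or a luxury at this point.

At Y = 8890: Q = 734.160.
dQ/dY = −0.056.
η = (dQ/dY)·(Y/Q) = -0.056 × (8890/734.160) = -0.678.
Since η < 0, the good is an inferior good.

-0.678 (inferior good)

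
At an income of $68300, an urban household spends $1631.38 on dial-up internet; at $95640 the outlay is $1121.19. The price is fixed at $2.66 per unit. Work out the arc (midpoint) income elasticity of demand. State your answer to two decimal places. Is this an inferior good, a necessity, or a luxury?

With a constant price, Q₁ = 1631.38/2.66 = 613.301 and Q₂ = 1121.19/2.66 = 421.500 (equivalently, work directly with expenditure since P cancels).
Midpoint %ΔQ = (1121.19 − 1631.38)/1376.29 = -0.37070; midpoint %ΔI = (95640 − 68300)/81970 = 0.33354.
η = -0.37070 / 0.33354 = -1.11.
η < 0 ⇒ inferior good.

-1.11 (inferior good)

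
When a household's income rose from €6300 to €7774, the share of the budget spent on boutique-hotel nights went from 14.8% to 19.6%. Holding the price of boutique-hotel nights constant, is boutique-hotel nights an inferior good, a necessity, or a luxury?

The budget share rises as income rises, so η > 1.

luxury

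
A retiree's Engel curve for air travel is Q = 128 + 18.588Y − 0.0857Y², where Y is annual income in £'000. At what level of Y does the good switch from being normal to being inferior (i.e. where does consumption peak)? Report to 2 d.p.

108.45

dQ/dY = 18.588 − 0.1714Y.
The good is inferior where dQ/dY < 0. Setting dQ/dY = 0 gives Y = 18.588 / 0.1714 = 108.45.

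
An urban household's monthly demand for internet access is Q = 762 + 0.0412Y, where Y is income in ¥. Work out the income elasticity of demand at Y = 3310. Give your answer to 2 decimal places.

0.15

At Y = 3310: Q = 898.372.
dQ/dY = 0.0412.
η = (dQ/dY)·(Y/Q) = 0.0412 × (3310/898.372) = 0.15.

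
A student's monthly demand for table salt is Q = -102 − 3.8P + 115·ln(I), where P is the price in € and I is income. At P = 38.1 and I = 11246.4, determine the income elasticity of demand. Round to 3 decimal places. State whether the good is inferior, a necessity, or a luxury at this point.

At P = 38.1, I = 11246.4: Q = 825.917.
Holding P constant, ∂Q/∂I = 115/I = 0.0102255.
η_I = (∂Q/∂I)·(I/Q) = 0.0102255 × (11246.4/825.917) = 0.139.
Since 0 < η < 1, this is a necessity.

0.139 (necessity)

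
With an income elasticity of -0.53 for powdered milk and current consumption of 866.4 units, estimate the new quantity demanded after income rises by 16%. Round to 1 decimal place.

792.9

%ΔQ ≈ η × %ΔI = -0.53 × 16% = -8.48%.
New Q ≈ 866.4 × (1 − 0.0848) = 792.9.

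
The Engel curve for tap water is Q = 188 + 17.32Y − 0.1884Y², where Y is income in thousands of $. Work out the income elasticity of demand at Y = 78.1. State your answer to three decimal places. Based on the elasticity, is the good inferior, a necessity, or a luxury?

-2.415 (inferior good)

At Y = 78.1: Q = 391.5255.
dQ/dY = 17.32 − 0.3768Y = -12.10808.
η = (dQ/dY)·(Y/Q) = -12.10808 × (78.1/391.5255) = -2.415.
η < 0 ⇒ inferior good.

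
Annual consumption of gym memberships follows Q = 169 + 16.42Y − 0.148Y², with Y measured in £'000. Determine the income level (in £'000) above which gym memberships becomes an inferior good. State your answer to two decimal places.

dQ/dY = 16.42 − 0.296Y.
The good is inferior where dQ/dY < 0. Setting dQ/dY = 0 gives Y = 16.42 / 0.296 = 55.47.

55.47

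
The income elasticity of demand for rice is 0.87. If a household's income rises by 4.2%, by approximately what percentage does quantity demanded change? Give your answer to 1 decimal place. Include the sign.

%ΔQ ≈ η × %ΔI = 0.87 × 4.2% = 3.7%.

3.7%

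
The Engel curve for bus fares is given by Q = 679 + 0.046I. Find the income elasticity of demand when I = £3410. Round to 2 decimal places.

0.19

At I = 3410: Q = 835.860.
dQ/dI = 0.046.
η = (dQ/dI)·(I/Q) = 0.046 × (3410/835.860) = 0.19.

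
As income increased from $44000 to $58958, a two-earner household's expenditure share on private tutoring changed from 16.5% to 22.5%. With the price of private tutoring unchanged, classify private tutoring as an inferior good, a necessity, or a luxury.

The budget share rises as income rises, so η > 1.

luxury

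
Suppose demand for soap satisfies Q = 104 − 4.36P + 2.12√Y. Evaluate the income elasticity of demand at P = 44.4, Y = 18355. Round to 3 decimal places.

At P = 44.4, Y = 18355: Q = 197.635.
Holding P constant, ∂Q/∂Y = 2.12/(2√Y) = 0.007824.
η_Y = (∂Q/∂Y)·(Y/Q) = 0.007824 × (18355/197.635) = 0.727.

0.727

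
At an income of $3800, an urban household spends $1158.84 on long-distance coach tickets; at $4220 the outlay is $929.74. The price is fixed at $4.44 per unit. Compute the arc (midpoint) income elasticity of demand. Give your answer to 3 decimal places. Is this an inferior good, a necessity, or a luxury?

With a constant price, Q₁ = 1158.84/4.44 = 261.000 and Q₂ = 929.74/4.44 = 209.401 (equivalently, work directly with expenditure since P cancels).
Midpoint %ΔQ = (929.74 − 1158.84)/1044.29 = -0.21938; midpoint %ΔI = (4220 − 3800)/4010 = 0.10474.
η = -0.21938 / 0.10474 = -2.095.
η < 0 ⇒ inferior good.

-2.095 (inferior good)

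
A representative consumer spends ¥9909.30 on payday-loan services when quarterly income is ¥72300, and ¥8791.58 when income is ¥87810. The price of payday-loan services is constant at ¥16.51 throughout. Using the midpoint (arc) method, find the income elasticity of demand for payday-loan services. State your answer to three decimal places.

With a constant price, Q₁ = 9909.30/16.51 = 600.200 and Q₂ = 8791.58/16.51 = 532.500 (equivalently, work directly with expenditure since P cancels).
Midpoint %ΔQ = (8791.58 − 9909.30)/9350.44 = -0.11954; midpoint %ΔI = (87810 − 72300)/80055 = 0.19374.
η = -0.11954 / 0.19374 = -0.617.

-0.617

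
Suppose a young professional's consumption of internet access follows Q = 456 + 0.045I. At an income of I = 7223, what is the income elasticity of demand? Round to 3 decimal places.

At I = 7223: Q = 781.035.
dQ/dI = 0.045.
η = (dQ/dI)·(I/Q) = 0.045 × (7223/781.035) = 0.416.

0.416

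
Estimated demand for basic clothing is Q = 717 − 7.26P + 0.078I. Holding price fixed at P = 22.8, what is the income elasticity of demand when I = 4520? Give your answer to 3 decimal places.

At P = 22.8, I = 4520: Q = 904.032.
Holding P constant, ∂Q/∂I = 0.078.
η_I = (∂Q/∂I)·(I/Q) = 0.078 × (4520/904.032) = 0.390.

0.390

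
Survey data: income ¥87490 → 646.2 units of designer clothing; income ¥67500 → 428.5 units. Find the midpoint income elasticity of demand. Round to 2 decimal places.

ΔQ = 428.5 − 646.2 = -217.7; midpoint Q̄ = (646.2 + 428.5)/2 = 537.35.
ΔI = 67500 − 87490 = -19990; midpoint Ī = (87490 + 67500)/2 = 77495.
η = (ΔQ/Q̄) ÷ (ΔI/Ī) = (-217.7/537.35) ÷ (-19990/77495) = 1.57.

1.57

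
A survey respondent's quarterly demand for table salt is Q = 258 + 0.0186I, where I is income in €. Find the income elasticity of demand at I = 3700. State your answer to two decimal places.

At I = 3700: Q = 326.820.
dQ/dI = 0.0186.
η = (dQ/dI)·(I/Q) = 0.0186 × (3700/326.820) = 0.21.

0.21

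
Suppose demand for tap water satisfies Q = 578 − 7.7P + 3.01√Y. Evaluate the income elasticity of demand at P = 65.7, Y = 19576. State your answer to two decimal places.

0.43

At P = 65.7, Y = 19576: Q = 493.252.
Holding P constant, ∂Q/∂Y = 3.01/(2√Y) = 0.0107566.
η_Y = (∂Q/∂Y)·(Y/Q) = 0.0107566 × (19576/493.252) = 0.43.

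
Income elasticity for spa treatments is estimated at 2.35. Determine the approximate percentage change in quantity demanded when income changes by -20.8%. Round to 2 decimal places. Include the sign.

%ΔQ ≈ η × %ΔI = 2.35 × (-20.8%) = -48.88%.

-48.88%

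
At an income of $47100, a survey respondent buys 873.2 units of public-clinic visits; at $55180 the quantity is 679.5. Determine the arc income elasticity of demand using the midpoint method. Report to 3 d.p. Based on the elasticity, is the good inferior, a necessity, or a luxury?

-1.579 (inferior good)

ΔQ = 679.5 − 873.2 = -193.7; midpoint Q̄ = (873.2 + 679.5)/2 = 776.35.
ΔI = 55180 − 47100 = 8080; midpoint Ī = (47100 + 55180)/2 = 51140.
η = (ΔQ/Q̄) ÷ (ΔI/Ī) = (-193.7/776.35) ÷ (8080/51140) = -1.579.
η < 0 ⇒ inferior good.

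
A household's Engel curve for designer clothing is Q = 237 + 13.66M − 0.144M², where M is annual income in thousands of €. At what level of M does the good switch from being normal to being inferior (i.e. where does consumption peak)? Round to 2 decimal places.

dQ/dM = 13.66 − 0.288M.
The good is inferior where dQ/dM < 0. Setting dQ/dM = 0 gives M = 13.66 / 0.288 = 47.43.

47.43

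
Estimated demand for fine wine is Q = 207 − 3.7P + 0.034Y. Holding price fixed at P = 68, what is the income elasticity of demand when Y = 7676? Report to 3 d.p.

At P = 68, Y = 7676: Q = 216.384.
Holding P constant, ∂Q/∂Y = 0.034.
η_Y = (∂Q/∂Y)·(Y/Q) = 0.034 × (7676/216.384) = 1.206.

1.206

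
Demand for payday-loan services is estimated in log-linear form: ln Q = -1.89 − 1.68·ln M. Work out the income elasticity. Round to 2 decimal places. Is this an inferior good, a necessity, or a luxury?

In a log-linear demand, the coefficient on ln M is the income elasticity.
So η = -1.68.
η < 0 ⇒ inferior good.

-1.68 (inferior good)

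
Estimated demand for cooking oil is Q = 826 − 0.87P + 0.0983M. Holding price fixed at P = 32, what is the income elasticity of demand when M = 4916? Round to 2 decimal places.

At P = 32, M = 4916: Q = 1281.403.
Holding P constant, ∂Q/∂M = 0.0983.
η_M = (∂Q/∂M)·(M/Q) = 0.0983 × (4916/1281.403) = 0.38.

0.38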